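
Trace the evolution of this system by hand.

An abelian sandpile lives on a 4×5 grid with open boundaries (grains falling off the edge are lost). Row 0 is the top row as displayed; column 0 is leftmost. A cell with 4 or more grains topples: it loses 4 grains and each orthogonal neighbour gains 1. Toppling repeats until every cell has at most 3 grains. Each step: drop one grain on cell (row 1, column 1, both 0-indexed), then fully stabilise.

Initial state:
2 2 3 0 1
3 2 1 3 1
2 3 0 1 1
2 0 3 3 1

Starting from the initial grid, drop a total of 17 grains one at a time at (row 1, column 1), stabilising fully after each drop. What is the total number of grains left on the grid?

41

gen 0: 2 2 3 0 1
3 2 1 3 1
2 3 0 1 1
2 0 3 3 1
gen 1: 2 2 3 0 1
3 3 1 3 1
2 3 0 1 1
2 0 3 3 1
gen 2: 3 3 3 0 1
1 2 2 3 1
0 1 1 1 1
3 1 3 3 1
gen 3: 3 3 3 0 1
1 3 2 3 1
0 1 1 1 1
3 1 3 3 1
gen 4: 0 2 1 2 1
3 2 1 0 2
0 2 2 2 1
3 1 3 3 1
gen 5: 0 2 1 2 1
3 3 1 0 2
0 2 2 2 1
3 1 3 3 1
gen 6: 1 3 1 2 1
0 1 2 0 2
1 3 2 2 1
3 1 3 3 1
gen 7: 1 3 1 2 1
0 2 2 0 2
1 3 2 2 1
3 1 3 3 1
gen 8: 1 3 1 2 1
0 3 2 0 2
1 3 2 2 1
3 1 3 3 1
gen 9: 2 0 2 2 1
1 2 3 0 2
2 0 3 2 1
3 2 3 3 1
gen 10: 2 0 2 2 1
1 3 3 0 2
2 0 3 2 1
3 2 3 3 1
gen 11: 2 1 3 2 1
2 1 1 2 2
2 2 2 0 2
3 3 1 1 2
gen 12: 2 1 3 2 1
2 2 1 2 2
2 2 2 0 2
3 3 1 1 2
gen 13: 2 1 3 2 1
2 3 1 2 2
2 2 2 0 2
3 3 1 1 2
gen 14: 2 2 3 2 1
3 0 2 2 2
2 3 2 0 2
3 3 1 1 2
gen 15: 2 2 3 2 1
3 1 2 2 2
2 3 2 0 2
3 3 1 1 2
gen 16: 2 2 3 2 1
3 2 2 2 2
2 3 2 0 2
3 3 1 1 2
gen 17: 2 2 3 2 1
3 3 2 2 2
2 3 2 0 2
3 3 1 1 2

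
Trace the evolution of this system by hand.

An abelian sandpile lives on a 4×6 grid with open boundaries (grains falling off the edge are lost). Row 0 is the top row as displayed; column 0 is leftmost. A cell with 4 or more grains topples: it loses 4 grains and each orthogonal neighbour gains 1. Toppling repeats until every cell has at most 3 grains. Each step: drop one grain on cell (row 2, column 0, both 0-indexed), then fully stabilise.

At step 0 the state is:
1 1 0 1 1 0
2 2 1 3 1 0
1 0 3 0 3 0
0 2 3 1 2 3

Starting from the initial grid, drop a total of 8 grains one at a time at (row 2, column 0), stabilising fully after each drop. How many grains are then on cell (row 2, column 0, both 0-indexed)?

[0] 1 1 0 1 1 0
2 2 1 3 1 0
1 0 3 0 3 0
0 2 3 1 2 3
[1] 1 1 0 1 1 0
2 2 1 3 1 0
2 0 3 0 3 0
0 2 3 1 2 3
[2] 1 1 0 1 1 0
2 2 1 3 1 0
3 0 3 0 3 0
0 2 3 1 2 3
[3] 1 1 0 1 1 0
3 2 1 3 1 0
0 1 3 0 3 0
1 2 3 1 2 3
[4] 1 1 0 1 1 0
3 2 1 3 1 0
1 1 3 0 3 0
1 2 3 1 2 3
[5] 1 1 0 1 1 0
3 2 1 3 1 0
2 1 3 0 3 0
1 2 3 1 2 3
[6] 1 1 0 1 1 0
3 2 1 3 1 0
3 1 3 0 3 0
1 2 3 1 2 3
[7] 2 1 0 1 1 0
0 3 1 3 1 0
1 2 3 0 3 0
2 2 3 1 2 3
[8] 2 1 0 1 1 0
0 3 1 3 1 0
2 2 3 0 3 0
2 2 3 1 2 3

2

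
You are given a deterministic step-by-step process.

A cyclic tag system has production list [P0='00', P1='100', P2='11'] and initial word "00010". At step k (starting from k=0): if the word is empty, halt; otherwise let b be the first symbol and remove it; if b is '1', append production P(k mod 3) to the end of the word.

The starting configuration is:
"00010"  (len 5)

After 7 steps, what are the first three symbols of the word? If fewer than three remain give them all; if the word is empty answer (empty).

k=0  "00010"  (len 5)
k=1  "0010"  (len 4)
k=2  "010"  (len 3)
k=3  "10"  (len 2)
k=4  "000"  (len 3)
k=5  "00"  (len 2)
k=6  "0"  (len 1)
k=7  (halted — word empty)

(empty)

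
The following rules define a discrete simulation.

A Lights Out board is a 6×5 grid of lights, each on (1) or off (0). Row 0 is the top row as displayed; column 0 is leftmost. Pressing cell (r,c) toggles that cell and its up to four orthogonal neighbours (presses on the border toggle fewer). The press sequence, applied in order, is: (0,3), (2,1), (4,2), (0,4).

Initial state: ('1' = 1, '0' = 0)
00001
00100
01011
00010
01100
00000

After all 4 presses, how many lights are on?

15

k=0  00001
00100
01011
00010
01100
00000
k=1  00110
00110
01011
00010
01100
00000
k=2  00110
01110
10111
01010
01100
00000
k=3  00110
01110
10111
01110
00010
00100
k=4  00101
01111
10111
01110
00010
00100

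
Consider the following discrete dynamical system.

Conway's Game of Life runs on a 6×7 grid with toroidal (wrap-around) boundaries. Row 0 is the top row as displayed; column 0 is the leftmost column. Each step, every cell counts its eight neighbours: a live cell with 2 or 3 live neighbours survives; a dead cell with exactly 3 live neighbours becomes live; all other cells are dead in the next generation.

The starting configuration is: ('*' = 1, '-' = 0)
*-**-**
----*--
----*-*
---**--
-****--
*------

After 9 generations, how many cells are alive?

2

0) *-**-**
----*--
----*-*
---**--
-****--
*------
1) **-****
*---*--
----*--
-------
-**-*--
*----*-
2) -*-*---
**-----
-------
---*---
-*-----
-------
3) ***----
***----
-------
-------
-------
--*----
4) *--*---
*-*----
-*-----
-------
-------
--*----
5) --**---
*-*----
-*-----
-------
-------
-------
6) -***---
--**---
-*-----
-------
-------
-------
7) -*-*---
---*---
--*----
-------
-------
--*----
8) ---*---
---*---
-------
-------
-------
--*----
9) --**---
-------
-------
-------
-------
-------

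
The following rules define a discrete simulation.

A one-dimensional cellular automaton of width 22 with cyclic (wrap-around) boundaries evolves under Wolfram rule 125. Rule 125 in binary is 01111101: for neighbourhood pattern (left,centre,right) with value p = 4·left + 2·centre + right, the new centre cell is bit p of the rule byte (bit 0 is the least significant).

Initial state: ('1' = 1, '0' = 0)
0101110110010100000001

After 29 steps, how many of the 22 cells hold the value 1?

12

step 0: 0101110110010100000001
step 1: 1111011111011111111101
step 2: 0001110001110000000111
step 3: 1101011101011111110101
step 4: 0111110111110000011111
step 5: 1100011100011111010001
step 6: 0111010111010001111101
step 7: 1101111101111101000111
step 8: 0111000111000111110100
step 9: 0101110101110100011111
step 10: 1111011111011111010001
step 11: 0001110001110001111101
step 12: 1101011101011101000111
step 13: 0111110111110111110100
step 14: 0100011100011100011111
step 15: 1111010111010111010001
step 16: 0001111101111101111101
step 17: 1101000111000111000111
step 18: 0111110101110101110100
step 19: 0100011111011111011111
step 20: 1111010001110001110001
step 21: 0001111101011101011101
step 22: 1101000111110111110111
step 23: 0111110100011100011100
step 24: 0100011111010111010111
step 25: 1111010001111101111101
step 26: 0001111101000111000111
step 27: 1101000111110101110101
step 28: 0111110100011111011111
step 29: 1100011111010001110001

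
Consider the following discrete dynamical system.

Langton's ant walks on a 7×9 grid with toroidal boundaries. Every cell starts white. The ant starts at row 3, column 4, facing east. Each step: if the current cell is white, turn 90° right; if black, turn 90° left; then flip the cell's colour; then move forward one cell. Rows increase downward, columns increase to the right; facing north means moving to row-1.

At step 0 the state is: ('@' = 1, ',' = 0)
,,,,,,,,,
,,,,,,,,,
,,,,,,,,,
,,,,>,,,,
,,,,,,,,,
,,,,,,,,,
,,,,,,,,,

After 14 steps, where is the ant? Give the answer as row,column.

2,3

0) ,,,,,,,,,
,,,,,,,,,
,,,,,,,,,
,,,,>,,,,
,,,,,,,,,
,,,,,,,,,
,,,,,,,,,
1) ,,,,,,,,,
,,,,,,,,,
,,,,,,,,,
,,,,@,,,,
,,,,v,,,,
,,,,,,,,,
,,,,,,,,,
2) ,,,,,,,,,
,,,,,,,,,
,,,,,,,,,
,,,,@,,,,
,,,<@,,,,
,,,,,,,,,
,,,,,,,,,
3) ,,,,,,,,,
,,,,,,,,,
,,,,,,,,,
,,,^@,,,,
,,,@@,,,,
,,,,,,,,,
,,,,,,,,,
4) ,,,,,,,,,
,,,,,,,,,
,,,,,,,,,
,,,@>,,,,
,,,@@,,,,
,,,,,,,,,
,,,,,,,,,
5) ,,,,,,,,,
,,,,,,,,,
,,,,^,,,,
,,,@,,,,,
,,,@@,,,,
,,,,,,,,,
,,,,,,,,,
6) ,,,,,,,,,
,,,,,,,,,
,,,,@>,,,
,,,@,,,,,
,,,@@,,,,
,,,,,,,,,
,,,,,,,,,
7) ,,,,,,,,,
,,,,,,,,,
,,,,@@,,,
,,,@,v,,,
,,,@@,,,,
,,,,,,,,,
,,,,,,,,,
8) ,,,,,,,,,
,,,,,,,,,
,,,,@@,,,
,,,@<@,,,
,,,@@,,,,
,,,,,,,,,
,,,,,,,,,
9) ,,,,,,,,,
,,,,,,,,,
,,,,^@,,,
,,,@@@,,,
,,,@@,,,,
,,,,,,,,,
,,,,,,,,,
10) ,,,,,,,,,
,,,,,,,,,
,,,<,@,,,
,,,@@@,,,
,,,@@,,,,
,,,,,,,,,
,,,,,,,,,
11) ,,,,,,,,,
,,,^,,,,,
,,,@,@,,,
,,,@@@,,,
,,,@@,,,,
,,,,,,,,,
,,,,,,,,,
12) ,,,,,,,,,
,,,@>,,,,
,,,@,@,,,
,,,@@@,,,
,,,@@,,,,
,,,,,,,,,
,,,,,,,,,
13) ,,,,,,,,,
,,,@@,,,,
,,,@v@,,,
,,,@@@,,,
,,,@@,,,,
,,,,,,,,,
,,,,,,,,,
14) ,,,,,,,,,
,,,@@,,,,
,,,<@@,,,
,,,@@@,,,
,,,@@,,,,
,,,,,,,,,
,,,,,,,,,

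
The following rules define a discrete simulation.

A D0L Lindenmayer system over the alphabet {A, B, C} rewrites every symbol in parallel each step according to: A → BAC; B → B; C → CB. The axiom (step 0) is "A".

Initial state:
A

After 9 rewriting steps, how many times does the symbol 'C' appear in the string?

9

step 0: A
step 1: BAC
step 2: BBACCB
step 3: BBBACCBCBB
step 4: BBBBACCBCBBCBBB
step 5: BBBBBACCBCBBCBBBCBBBB
step 6: BBBBBBACCBCBBCBBBCBBBBCBBBBB
step 7: BBBBBBBACCBCBBCBBBCBBBBCBBBBBCBBBBBB
step 8: BBBBBBBBACCBCBBCBBBCBBBBCBBBBBCBBBBBBCBBBBBBB
step 9: BBBBBBBBBACCBCBBCBBBCBBBBCBBBBBCBBBBBBCBBBBBBBCBBBBBBBB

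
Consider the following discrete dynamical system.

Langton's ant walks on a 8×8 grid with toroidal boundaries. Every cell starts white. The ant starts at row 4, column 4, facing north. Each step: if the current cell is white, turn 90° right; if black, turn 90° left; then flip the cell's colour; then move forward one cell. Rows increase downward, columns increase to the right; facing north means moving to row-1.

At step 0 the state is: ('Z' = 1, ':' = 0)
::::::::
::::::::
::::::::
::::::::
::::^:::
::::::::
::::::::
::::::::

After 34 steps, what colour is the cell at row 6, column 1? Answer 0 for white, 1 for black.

1

step 0: ::::::::
::::::::
::::::::
::::::::
::::^:::
::::::::
::::::::
::::::::
step 1: ::::::::
::::::::
::::::::
::::::::
::::Z>::
::::::::
::::::::
::::::::
step 2: ::::::::
::::::::
::::::::
::::::::
::::ZZ::
:::::v::
::::::::
::::::::
step 3: ::::::::
::::::::
::::::::
::::::::
::::ZZ::
::::<Z::
::::::::
::::::::
step 4: ::::::::
::::::::
::::::::
::::::::
::::^Z::
::::ZZ::
::::::::
::::::::
step 5: ::::::::
::::::::
::::::::
::::::::
:::<:Z::
::::ZZ::
::::::::
::::::::
step 6: ::::::::
::::::::
::::::::
:::^::::
:::Z:Z::
::::ZZ::
::::::::
::::::::
step 7: ::::::::
::::::::
::::::::
:::Z>:::
:::Z:Z::
::::ZZ::
::::::::
::::::::
step 8: ::::::::
::::::::
::::::::
:::ZZ:::
:::ZvZ::
::::ZZ::
::::::::
::::::::
step 9: ::::::::
::::::::
::::::::
:::ZZ:::
:::<ZZ::
::::ZZ::
::::::::
::::::::
step 10: ::::::::
::::::::
::::::::
:::ZZ:::
::::ZZ::
:::vZZ::
::::::::
::::::::
step 11: ::::::::
::::::::
::::::::
:::ZZ:::
::::ZZ::
::<ZZZ::
::::::::
::::::::
step 12: ::::::::
::::::::
::::::::
:::ZZ:::
::^:ZZ::
::ZZZZ::
::::::::
::::::::
step 13: ::::::::
::::::::
::::::::
:::ZZ:::
::Z>ZZ::
::ZZZZ::
::::::::
::::::::
step 14: ::::::::
::::::::
::::::::
:::ZZ:::
::ZZZZ::
::ZvZZ::
::::::::
::::::::
step 15: ::::::::
::::::::
::::::::
:::ZZ:::
::ZZZZ::
::Z:>Z::
::::::::
::::::::
step 16: ::::::::
::::::::
::::::::
:::ZZ:::
::ZZ^Z::
::Z::Z::
::::::::
::::::::
step 17: ::::::::
::::::::
::::::::
:::ZZ:::
::Z<:Z::
::Z::Z::
::::::::
::::::::
step 18: ::::::::
::::::::
::::::::
:::ZZ:::
::Z::Z::
::Zv:Z::
::::::::
::::::::
step 19: ::::::::
::::::::
::::::::
:::ZZ:::
::Z::Z::
::<Z:Z::
::::::::
::::::::
step 20: ::::::::
::::::::
::::::::
:::ZZ:::
::Z::Z::
:::Z:Z::
::v:::::
::::::::
step 21: ::::::::
::::::::
::::::::
:::ZZ:::
::Z::Z::
:::Z:Z::
:<Z:::::
::::::::
step 22: ::::::::
::::::::
::::::::
:::ZZ:::
::Z::Z::
:^:Z:Z::
:ZZ:::::
::::::::
step 23: ::::::::
::::::::
::::::::
:::ZZ:::
::Z::Z::
:Z>Z:Z::
:ZZ:::::
::::::::
step 24: ::::::::
::::::::
::::::::
:::ZZ:::
::Z::Z::
:ZZZ:Z::
:Zv:::::
::::::::
step 25: ::::::::
::::::::
::::::::
:::ZZ:::
::Z::Z::
:ZZZ:Z::
:Z:>::::
::::::::
step 26: ::::::::
::::::::
::::::::
:::ZZ:::
::Z::Z::
:ZZZ:Z::
:Z:Z::::
:::v::::
step 27: ::::::::
::::::::
::::::::
:::ZZ:::
::Z::Z::
:ZZZ:Z::
:Z:Z::::
::<Z::::
step 28: ::::::::
::::::::
::::::::
:::ZZ:::
::Z::Z::
:ZZZ:Z::
:Z^Z::::
::ZZ::::
step 29: ::::::::
::::::::
::::::::
:::ZZ:::
::Z::Z::
:ZZZ:Z::
:ZZ>::::
::ZZ::::
step 30: ::::::::
::::::::
::::::::
:::ZZ:::
::Z::Z::
:ZZ^:Z::
:ZZ:::::
::ZZ::::
step 31: ::::::::
::::::::
::::::::
:::ZZ:::
::Z::Z::
:Z<::Z::
:ZZ:::::
::ZZ::::
step 32: ::::::::
::::::::
::::::::
:::ZZ:::
::Z::Z::
:Z:::Z::
:Zv:::::
::ZZ::::
step 33: ::::::::
::::::::
::::::::
:::ZZ:::
::Z::Z::
:Z:::Z::
:Z:>::::
::ZZ::::
step 34: ::::::::
::::::::
::::::::
:::ZZ:::
::Z::Z::
:Z:::Z::
:Z:Z::::
::Zv::::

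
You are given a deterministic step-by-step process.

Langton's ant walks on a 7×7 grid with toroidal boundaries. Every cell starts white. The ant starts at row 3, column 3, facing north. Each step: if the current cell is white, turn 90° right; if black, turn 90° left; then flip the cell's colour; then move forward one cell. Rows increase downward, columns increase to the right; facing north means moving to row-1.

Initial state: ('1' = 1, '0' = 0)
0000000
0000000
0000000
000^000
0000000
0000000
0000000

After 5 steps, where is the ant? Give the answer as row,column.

gen 0: 0000000
0000000
0000000
000^000
0000000
0000000
0000000
gen 1: 0000000
0000000
0000000
0001>00
0000000
0000000
0000000
gen 2: 0000000
0000000
0000000
0001100
0000v00
0000000
0000000
gen 3: 0000000
0000000
0000000
0001100
000<100
0000000
0000000
gen 4: 0000000
0000000
0000000
000^100
0001100
0000000
0000000
gen 5: 0000000
0000000
0000000
00<0100
0001100
0000000
0000000

3,2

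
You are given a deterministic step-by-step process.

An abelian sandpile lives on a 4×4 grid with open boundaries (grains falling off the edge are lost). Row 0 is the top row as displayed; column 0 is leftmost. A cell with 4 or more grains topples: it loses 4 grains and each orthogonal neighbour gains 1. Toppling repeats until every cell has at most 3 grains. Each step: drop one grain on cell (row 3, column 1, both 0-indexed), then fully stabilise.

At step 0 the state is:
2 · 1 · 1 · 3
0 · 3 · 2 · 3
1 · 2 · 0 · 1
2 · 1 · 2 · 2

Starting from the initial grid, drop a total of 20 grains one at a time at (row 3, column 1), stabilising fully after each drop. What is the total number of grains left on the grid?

k=0  2 · 1 · 1 · 3
0 · 3 · 2 · 3
1 · 2 · 0 · 1
2 · 1 · 2 · 2
k=1  2 · 1 · 1 · 3
0 · 3 · 2 · 3
1 · 2 · 0 · 1
2 · 2 · 2 · 2
k=2  2 · 1 · 1 · 3
0 · 3 · 2 · 3
1 · 2 · 0 · 1
2 · 3 · 2 · 2
k=3  2 · 1 · 1 · 3
0 · 3 · 2 · 3
1 · 3 · 0 · 1
3 · 0 · 3 · 2
k=4  2 · 1 · 1 · 3
0 · 3 · 2 · 3
1 · 3 · 0 · 1
3 · 1 · 3 · 2
k=5  2 · 1 · 1 · 3
0 · 3 · 2 · 3
1 · 3 · 0 · 1
3 · 2 · 3 · 2
k=6  2 · 1 · 1 · 3
0 · 3 · 2 · 3
1 · 3 · 0 · 1
3 · 3 · 3 · 2
k=7  2 · 2 · 1 · 3
1 · 0 · 3 · 3
3 · 1 · 2 · 1
0 · 3 · 0 · 3
k=8  2 · 2 · 1 · 3
1 · 0 · 3 · 3
3 · 2 · 2 · 1
1 · 0 · 1 · 3
k=9  2 · 2 · 1 · 3
1 · 0 · 3 · 3
3 · 2 · 2 · 1
1 · 1 · 1 · 3
k=10  2 · 2 · 1 · 3
1 · 0 · 3 · 3
3 · 2 · 2 · 1
1 · 2 · 1 · 3
k=11  2 · 2 · 1 · 3
1 · 0 · 3 · 3
3 · 2 · 2 · 1
1 · 3 · 1 · 3
k=12  2 · 2 · 1 · 3
1 · 0 · 3 · 3
3 · 3 · 2 · 1
2 · 0 · 2 · 3
k=13  2 · 2 · 1 · 3
1 · 0 · 3 · 3
3 · 3 · 2 · 1
2 · 1 · 2 · 3
k=14  2 · 2 · 1 · 3
1 · 0 · 3 · 3
3 · 3 · 2 · 1
2 · 2 · 2 · 3
k=15  2 · 2 · 1 · 3
1 · 0 · 3 · 3
3 · 3 · 2 · 1
2 · 3 · 2 · 3
k=16  2 · 2 · 1 · 3
2 · 1 · 3 · 3
1 · 1 · 3 · 1
0 · 2 · 3 · 3
k=17  2 · 2 · 1 · 3
2 · 1 · 3 · 3
1 · 1 · 3 · 1
0 · 3 · 3 · 3
k=18  2 · 2 · 3 · 0
2 · 2 · 1 · 2
1 · 3 · 2 · 0
1 · 1 · 2 · 1
k=19  2 · 2 · 3 · 0
2 · 2 · 1 · 2
1 · 3 · 2 · 0
1 · 2 · 2 · 1
k=20  2 · 2 · 3 · 0
2 · 2 · 1 · 2
1 · 3 · 2 · 0
1 · 3 · 2 · 1

27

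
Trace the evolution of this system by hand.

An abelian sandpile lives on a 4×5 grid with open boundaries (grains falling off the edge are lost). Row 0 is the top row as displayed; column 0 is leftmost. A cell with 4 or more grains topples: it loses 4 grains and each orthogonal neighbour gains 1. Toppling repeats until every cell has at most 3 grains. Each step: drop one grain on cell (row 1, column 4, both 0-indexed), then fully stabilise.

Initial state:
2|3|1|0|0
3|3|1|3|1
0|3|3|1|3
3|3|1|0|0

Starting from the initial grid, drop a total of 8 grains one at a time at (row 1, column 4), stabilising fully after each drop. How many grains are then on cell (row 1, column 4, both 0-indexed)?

3

0) 2|3|1|0|0
3|3|1|3|1
0|3|3|1|3
3|3|1|0|0
1) 2|3|1|0|0
3|3|1|3|2
0|3|3|1|3
3|3|1|0|0
2) 2|3|1|0|0
3|3|1|3|3
0|3|3|1|3
3|3|1|0|0
3) 2|3|1|1|1
3|3|2|0|2
0|3|3|3|0
3|3|1|0|1
4) 2|3|1|1|1
3|3|2|0|3
0|3|3|3|0
3|3|1|0|1
5) 2|3|1|1|2
3|3|2|1|0
0|3|3|3|1
3|3|1|0|1
6) 2|3|1|1|2
3|3|2|1|1
0|3|3|3|1
3|3|1|0|1
7) 2|3|1|1|2
3|3|2|1|2
0|3|3|3|1
3|3|1|0|1
8) 2|3|1|1|2
3|3|2|1|3
0|3|3|3|1
3|3|1|0|1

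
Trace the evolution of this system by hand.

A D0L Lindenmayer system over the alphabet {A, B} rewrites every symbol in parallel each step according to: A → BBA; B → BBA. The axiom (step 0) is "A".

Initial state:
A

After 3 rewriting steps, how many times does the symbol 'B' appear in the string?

18

0) A
1) BBA
2) BBABBABBA
3) BBABBABBABBABBABBABBABBABBA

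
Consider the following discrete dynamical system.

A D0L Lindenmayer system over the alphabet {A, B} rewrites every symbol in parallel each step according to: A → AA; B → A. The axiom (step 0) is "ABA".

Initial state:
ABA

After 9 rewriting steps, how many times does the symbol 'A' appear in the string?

step 0: ABA
step 1: AAAAA
step 2: AAAAAAAAAA
step 3: AAAAAAAAAAAAAAAAAAAA
step 4: AAAAAAAAAAAAAAAAAAAAAAAAAAAAAAAAAAAAAAAA
step 5: AAAAAAAAAAAAAAAAAAAAAAAAAAAAAAAAAAAAAAAAAAAAAAAAAAAAAAAAAAAAAAAAAAAAAAAAAAAAAAAA
step 6: AAAAAAAAAAAAAAAAAAAAAAAAAAAAAAAAAAAAAAAAAAAAAAAAAAAAAAAAAA…AAAAAAAAAAAAAAAAAAAAAAAAAAAAAAAAAAAAAAAAAAAAAAAAAAAAAAAAAA  (len 160)
step 7: AAAAAAAAAAAAAAAAAAAAAAAAAAAAAAAAAAAAAAAAAAAAAAAAAAAAAAAAAA…AAAAAAAAAAAAAAAAAAAAAAAAAAAAAAAAAAAAAAAAAAAAAAAAAAAAAAAAAA  (len 320)
step 8: AAAAAAAAAAAAAAAAAAAAAAAAAAAAAAAAAAAAAAAAAAAAAAAAAAAAAAAAAA…AAAAAAAAAAAAAAAAAAAAAAAAAAAAAAAAAAAAAAAAAAAAAAAAAAAAAAAAAA  (len 640)
step 9: AAAAAAAAAAAAAAAAAAAAAAAAAAAAAAAAAAAAAAAAAAAAAAAAAAAAAAAAAA…AAAAAAAAAAAAAAAAAAAAAAAAAAAAAAAAAAAAAAAAAAAAAAAAAAAAAAAAAA  (len 1280)

1280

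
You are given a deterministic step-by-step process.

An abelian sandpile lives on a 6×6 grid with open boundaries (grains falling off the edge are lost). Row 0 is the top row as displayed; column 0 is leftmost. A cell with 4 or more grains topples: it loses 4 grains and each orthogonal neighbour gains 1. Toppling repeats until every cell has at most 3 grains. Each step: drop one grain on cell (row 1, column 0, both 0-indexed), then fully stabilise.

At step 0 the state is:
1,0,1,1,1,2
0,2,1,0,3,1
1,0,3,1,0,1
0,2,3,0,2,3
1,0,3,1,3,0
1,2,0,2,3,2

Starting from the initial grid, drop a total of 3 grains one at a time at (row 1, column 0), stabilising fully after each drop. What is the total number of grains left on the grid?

k=0  1,0,1,1,1,2
0,2,1,0,3,1
1,0,3,1,0,1
0,2,3,0,2,3
1,0,3,1,3,0
1,2,0,2,3,2
k=1  1,0,1,1,1,2
1,2,1,0,3,1
1,0,3,1,0,1
0,2,3,0,2,3
1,0,3,1,3,0
1,2,0,2,3,2
k=2  1,0,1,1,1,2
2,2,1,0,3,1
1,0,3,1,0,1
0,2,3,0,2,3
1,0,3,1,3,0
1,2,0,2,3,2
k=3  1,0,1,1,1,2
3,2,1,0,3,1
1,0,3,1,0,1
0,2,3,0,2,3
1,0,3,1,3,0
1,2,0,2,3,2

50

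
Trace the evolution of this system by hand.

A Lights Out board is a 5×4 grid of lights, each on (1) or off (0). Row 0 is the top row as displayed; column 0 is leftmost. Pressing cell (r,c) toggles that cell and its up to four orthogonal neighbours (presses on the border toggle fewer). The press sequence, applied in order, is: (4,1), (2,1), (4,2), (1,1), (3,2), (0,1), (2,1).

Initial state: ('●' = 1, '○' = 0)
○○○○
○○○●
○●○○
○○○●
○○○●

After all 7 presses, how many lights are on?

0) ○○○○
○○○●
○●○○
○○○●
○○○●
1) ○○○○
○○○●
○●○○
○●○●
●●●●
2) ○○○○
○●○●
●○●○
○○○●
●●●●
3) ○○○○
○●○●
●○●○
○○●●
●○○○
4) ○●○○
●○●●
●●●○
○○●●
●○○○
5) ○●○○
●○●●
●●○○
○●○○
●○●○
6) ●○●○
●●●●
●●○○
○●○○
●○●○
7) ●○●○
●○●●
○○●○
○○○○
●○●○

8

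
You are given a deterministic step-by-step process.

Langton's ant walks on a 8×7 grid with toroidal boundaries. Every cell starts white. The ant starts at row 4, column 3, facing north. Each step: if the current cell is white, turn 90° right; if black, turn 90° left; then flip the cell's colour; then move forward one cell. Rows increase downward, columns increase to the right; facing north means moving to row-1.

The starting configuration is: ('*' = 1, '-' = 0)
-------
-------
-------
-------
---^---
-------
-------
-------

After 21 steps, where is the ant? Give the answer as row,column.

6,0

t=0: -------
-------
-------
-------
---^---
-------
-------
-------
t=1: -------
-------
-------
-------
---*>--
-------
-------
-------
t=2: -------
-------
-------
-------
---**--
----v--
-------
-------
t=3: -------
-------
-------
-------
---**--
---<*--
-------
-------
t=4: -------
-------
-------
-------
---^*--
---**--
-------
-------
t=5: -------
-------
-------
-------
--<-*--
---**--
-------
-------
t=6: -------
-------
-------
--^----
--*-*--
---**--
-------
-------
t=7: -------
-------
-------
--*>---
--*-*--
---**--
-------
-------
t=8: -------
-------
-------
--**---
--*v*--
---**--
-------
-------
t=9: -------
-------
-------
--**---
--<**--
---**--
-------
-------
t=10: -------
-------
-------
--**---
---**--
--v**--
-------
-------
t=11: -------
-------
-------
--**---
---**--
-<***--
-------
-------
t=12: -------
-------
-------
--**---
-^-**--
-****--
-------
-------
t=13: -------
-------
-------
--**---
-*>**--
-****--
-------
-------
t=14: -------
-------
-------
--**---
-****--
-*v**--
-------
-------
t=15: -------
-------
-------
--**---
-****--
-*->*--
-------
-------
t=16: -------
-------
-------
--**---
-**^*--
-*--*--
-------
-------
t=17: -------
-------
-------
--**---
-*<-*--
-*--*--
-------
-------
t=18: -------
-------
-------
--**---
-*--*--
-*v-*--
-------
-------
t=19: -------
-------
-------
--**---
-*--*--
-<*-*--
-------
-------
t=20: -------
-------
-------
--**---
-*--*--
--*-*--
-v-----
-------
t=21: -------
-------
-------
--**---
-*--*--
--*-*--
<*-----
-------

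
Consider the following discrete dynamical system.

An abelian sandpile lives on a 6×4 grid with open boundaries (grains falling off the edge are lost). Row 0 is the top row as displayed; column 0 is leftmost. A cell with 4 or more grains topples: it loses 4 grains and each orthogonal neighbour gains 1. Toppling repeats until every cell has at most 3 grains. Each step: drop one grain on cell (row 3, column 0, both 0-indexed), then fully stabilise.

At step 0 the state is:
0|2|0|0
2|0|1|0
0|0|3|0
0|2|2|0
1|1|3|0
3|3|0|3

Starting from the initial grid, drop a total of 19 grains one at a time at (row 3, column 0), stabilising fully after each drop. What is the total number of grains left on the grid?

0) 0|2|0|0
2|0|1|0
0|0|3|0
0|2|2|0
1|1|3|0
3|3|0|3
1) 0|2|0|0
2|0|1|0
0|0|3|0
1|2|2|0
1|1|3|0
3|3|0|3
2) 0|2|0|0
2|0|1|0
0|0|3|0
2|2|2|0
1|1|3|0
3|3|0|3
3) 0|2|0|0
2|0|1|0
0|0|3|0
3|2|2|0
1|1|3|0
3|3|0|3
4) 0|2|0|0
2|0|1|0
1|0|3|0
0|3|2|0
2|1|3|0
3|3|0|3
5) 0|2|0|0
2|0|1|0
1|0|3|0
1|3|2|0
2|1|3|0
3|3|0|3
6) 0|2|0|0
2|0|1|0
1|0|3|0
2|3|2|0
2|1|3|0
3|3|0|3
7) 0|2|0|0
2|0|1|0
1|0|3|0
3|3|2|0
2|1|3|0
3|3|0|3
8) 0|2|0|0
2|0|1|0
2|1|3|0
1|0|3|0
3|2|3|0
3|3|0|3
9) 0|2|0|0
2|0|1|0
2|1|3|0
2|0|3|0
3|2|3|0
3|3|0|3
10) 0|2|0|0
2|0|1|0
2|1|3|0
3|0|3|0
3|2|3|0
3|3|0|3
11) 0|2|0|0
2|0|2|0
3|2|0|1
1|3|1|1
2|1|1|1
1|1|2|3
12) 0|2|0|0
2|0|2|0
3|2|0|1
2|3|1|1
2|1|1|1
1|1|2|3
13) 0|2|0|0
2|0|2|0
3|2|0|1
3|3|1|1
2|1|1|1
1|1|2|3
14) 0|2|0|0
3|1|2|0
1|0|1|1
2|1|2|1
3|2|1|1
1|1|2|3
15) 0|2|0|0
3|1|2|0
1|0|1|1
3|1|2|1
3|2|1|1
1|1|2|3
16) 0|2|0|0
3|1|2|0
2|0|1|1
1|2|2|1
0|3|1|1
2|1|2|3
17) 0|2|0|0
3|1|2|0
2|0|1|1
2|2|2|1
0|3|1|1
2|1|2|3
18) 0|2|0|0
3|1|2|0
2|0|1|1
3|2|2|1
0|3|1|1
2|1|2|3
19) 0|2|0|0
3|1|2|0
3|0|1|1
0|3|2|1
1|3|1|1
2|1|2|3

33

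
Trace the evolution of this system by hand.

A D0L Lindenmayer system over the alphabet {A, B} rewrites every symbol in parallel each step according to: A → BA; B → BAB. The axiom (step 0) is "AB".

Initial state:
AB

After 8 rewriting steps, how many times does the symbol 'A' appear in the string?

1597

k=0  AB
k=1  BABAB
k=2  BABBABABBABAB
k=3  BABBABABBABBABABBABABBABBABABBABAB
k=4  BABBABABBABBABABBABABBABBABABBABBABABBABABBABBABABBABABBABBABABBABBABABBABABBABBABABBABAB
k=5  BABBABABBABBABABBABABBABBABABBABBABABBABABBABBABABBABABBAB…BBABABBABABBABBABABBABABBABBABABBABBABABBABABBABBABABBABAB  (len 233)
k=6  BABBABABBABBABABBABABBABBABABBABBABABBABABBABBABABBABABBAB…BBABABBABABBABBABABBABABBABBABABBABBABABBABABBABBABABBABAB  (len 610)
k=7  BABBABABBABBABABBABABBABBABABBABBABABBABABBABBABABBABABBAB…BBABABBABABBABBABABBABABBABBABABBABBABABBABABBABBABABBABAB  (len 1597)
k=8  BABBABABBABBABABBABABBABBABABBABBABABBABABBABBABABBABABBAB…BBABABBABABBABBABABBABABBABBABABBABBABABBABABBABBABABBABAB  (len 4181)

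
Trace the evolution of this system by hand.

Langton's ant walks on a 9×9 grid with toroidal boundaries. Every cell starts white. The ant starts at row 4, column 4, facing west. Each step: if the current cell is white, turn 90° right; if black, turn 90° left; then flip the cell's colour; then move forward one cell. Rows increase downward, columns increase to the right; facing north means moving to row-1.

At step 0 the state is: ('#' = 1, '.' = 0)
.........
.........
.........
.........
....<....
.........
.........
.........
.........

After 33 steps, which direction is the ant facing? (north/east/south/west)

gen 0: .........
.........
.........
.........
....<....
.........
.........
.........
.........
gen 1: .........
.........
.........
....^....
....#....
.........
.........
.........
.........
gen 2: .........
.........
.........
....#>...
....#....
.........
.........
.........
.........
gen 3: .........
.........
.........
....##...
....#v...
.........
.........
.........
.........
gen 4: .........
.........
.........
....##...
....<#...
.........
.........
.........
.........
gen 5: .........
.........
.........
....##...
.....#...
....v....
.........
.........
.........
gen 6: .........
.........
.........
....##...
.....#...
...<#....
.........
.........
.........
gen 7: .........
.........
.........
....##...
...^.#...
...##....
.........
.........
.........
gen 8: .........
.........
.........
....##...
...#>#...
...##....
.........
.........
.........
gen 9: .........
.........
.........
....##...
...###...
...#v....
.........
.........
.........
gen 10: .........
.........
.........
....##...
...###...
...#.>...
.........
.........
.........
gen 11: .........
.........
.........
....##...
...###...
...#.#...
.....v...
.........
.........
gen 12: .........
.........
.........
....##...
...###...
...#.#...
....<#...
.........
.........
gen 13: .........
.........
.........
....##...
...###...
...#^#...
....##...
.........
.........
gen 14: .........
.........
.........
....##...
...###...
...##>...
....##...
.........
.........
gen 15: .........
.........
.........
....##...
...##^...
...##....
....##...
.........
.........
gen 16: .........
.........
.........
....##...
...#<....
...##....
....##...
.........
.........
gen 17: .........
.........
.........
....##...
...#.....
...#v....
....##...
.........
.........
gen 18: .........
.........
.........
....##...
...#.....
...#.>...
....##...
.........
.........
gen 19: .........
.........
.........
....##...
...#.....
...#.#...
....#v...
.........
.........
gen 20: .........
.........
.........
....##...
...#.....
...#.#...
....#.>..
.........
.........
gen 21: .........
.........
.........
....##...
...#.....
...#.#...
....#.#..
......v..
.........
gen 22: .........
.........
.........
....##...
...#.....
...#.#...
....#.#..
.....<#..
.........
gen 23: .........
.........
.........
....##...
...#.....
...#.#...
....#^#..
.....##..
.........
gen 24: .........
.........
.........
....##...
...#.....
...#.#...
....##>..
.....##..
.........
gen 25: .........
.........
.........
....##...
...#.....
...#.#^..
....##...
.....##..
.........
gen 26: .........
.........
.........
....##...
...#.....
...#.##>.
....##...
.....##..
.........
gen 27: .........
.........
.........
....##...
...#.....
...#.###.
....##.v.
.....##..
.........
gen 28: .........
.........
.........
....##...
...#.....
...#.###.
....##<#.
.....##..
.........
gen 29: .........
.........
.........
....##...
...#.....
...#.#^#.
....####.
.....##..
.........
gen 30: .........
.........
.........
....##...
...#.....
...#.<.#.
....####.
.....##..
.........
gen 31: .........
.........
.........
....##...
...#.....
...#...#.
....#v##.
.....##..
.........
gen 32: .........
.........
.........
....##...
...#.....
...#...#.
....#.>#.
.....##..
.........
gen 33: .........
.........
.........
....##...
...#.....
...#..^#.
....#..#.
.....##..
.........

north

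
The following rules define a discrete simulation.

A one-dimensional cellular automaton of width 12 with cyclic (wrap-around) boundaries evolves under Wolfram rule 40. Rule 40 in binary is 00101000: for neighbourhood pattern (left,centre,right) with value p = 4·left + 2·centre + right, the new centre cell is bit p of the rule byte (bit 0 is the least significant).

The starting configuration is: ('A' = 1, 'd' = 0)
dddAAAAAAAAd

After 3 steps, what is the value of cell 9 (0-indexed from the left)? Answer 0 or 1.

0

gen 0: dddAAAAAAAAd
gen 1: dddAdddddddd
gen 2: dddddddddddd
gen 3: dddddddddddd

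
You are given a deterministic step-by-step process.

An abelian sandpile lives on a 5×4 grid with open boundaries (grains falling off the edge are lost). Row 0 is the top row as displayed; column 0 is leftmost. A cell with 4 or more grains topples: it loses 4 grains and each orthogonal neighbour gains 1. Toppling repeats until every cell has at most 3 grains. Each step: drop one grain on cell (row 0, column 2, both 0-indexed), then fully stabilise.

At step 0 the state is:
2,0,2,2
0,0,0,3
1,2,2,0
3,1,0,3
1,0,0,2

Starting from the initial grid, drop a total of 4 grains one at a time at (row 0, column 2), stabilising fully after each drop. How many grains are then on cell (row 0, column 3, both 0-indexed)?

3

step 0: 2,0,2,2
0,0,0,3
1,2,2,0
3,1,0,3
1,0,0,2
step 1: 2,0,3,2
0,0,0,3
1,2,2,0
3,1,0,3
1,0,0,2
step 2: 2,1,0,3
0,0,1,3
1,2,2,0
3,1,0,3
1,0,0,2
step 3: 2,1,1,3
0,0,1,3
1,2,2,0
3,1,0,3
1,0,0,2
step 4: 2,1,2,3
0,0,1,3
1,2,2,0
3,1,0,3
1,0,0,2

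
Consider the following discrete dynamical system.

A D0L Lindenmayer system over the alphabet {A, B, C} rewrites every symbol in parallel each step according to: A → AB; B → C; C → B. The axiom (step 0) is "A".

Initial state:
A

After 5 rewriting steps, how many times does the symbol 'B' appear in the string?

0) A
1) AB
2) ABC
3) ABCB
4) ABCBC
5) ABCBCB

3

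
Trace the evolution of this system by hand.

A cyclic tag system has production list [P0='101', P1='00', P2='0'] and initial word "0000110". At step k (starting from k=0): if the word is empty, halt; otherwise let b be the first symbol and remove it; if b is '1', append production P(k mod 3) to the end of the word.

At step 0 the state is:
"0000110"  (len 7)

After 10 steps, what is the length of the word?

step 0: "0000110"  (len 7)
step 1: "000110"  (len 6)
step 2: "00110"  (len 5)
step 3: "0110"  (len 4)
step 4: "110"  (len 3)
step 5: "1000"  (len 4)
step 6: "0000"  (len 4)
step 7: "000"  (len 3)
step 8: "00"  (len 2)
step 9: "0"  (len 1)
step 10: (halted — word empty)

0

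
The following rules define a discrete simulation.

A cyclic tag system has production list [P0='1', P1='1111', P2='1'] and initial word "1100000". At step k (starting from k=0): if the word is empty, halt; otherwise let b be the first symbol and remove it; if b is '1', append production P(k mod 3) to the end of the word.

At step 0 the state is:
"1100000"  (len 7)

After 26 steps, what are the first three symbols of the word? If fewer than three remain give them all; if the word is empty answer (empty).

111

k=0  "1100000"  (len 7)
k=1  "1000001"  (len 7)
k=2  "0000011111"  (len 10)
k=3  "000011111"  (len 9)
k=4  "00011111"  (len 8)
k=5  "0011111"  (len 7)
k=6  "011111"  (len 6)
k=7  "11111"  (len 5)
k=8  "11111111"  (len 8)
k=9  "11111111"  (len 8)
k=10  "11111111"  (len 8)
k=11  "11111111111"  (len 11)
k=12  "11111111111"  (len 11)
k=13  "11111111111"  (len 11)
k=14  "11111111111111"  (len 14)
k=15  "11111111111111"  (len 14)
k=16  "11111111111111"  (len 14)
k=17  "11111111111111111"  (len 17)
k=18  "11111111111111111"  (len 17)
k=19  "11111111111111111"  (len 17)
k=20  "11111111111111111111"  (len 20)
k=21  "11111111111111111111"  (len 20)
k=22  "11111111111111111111"  (len 20)
k=23  "11111111111111111111111"  (len 23)
k=24  "11111111111111111111111"  (len 23)
k=25  "11111111111111111111111"  (len 23)
k=26  "11111111111111111111111111"  (len 26)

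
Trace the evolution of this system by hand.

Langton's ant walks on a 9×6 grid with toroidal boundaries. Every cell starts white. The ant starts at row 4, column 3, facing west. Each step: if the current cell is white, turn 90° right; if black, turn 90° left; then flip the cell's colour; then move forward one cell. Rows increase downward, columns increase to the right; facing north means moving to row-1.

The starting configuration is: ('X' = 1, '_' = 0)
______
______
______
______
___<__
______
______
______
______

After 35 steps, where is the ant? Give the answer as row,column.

4,0

step 0: ______
______
______
______
___<__
______
______
______
______
step 1: ______
______
______
___^__
___X__
______
______
______
______
step 2: ______
______
______
___X>_
___X__
______
______
______
______
step 3: ______
______
______
___XX_
___Xv_
______
______
______
______
step 4: ______
______
______
___XX_
___<X_
______
______
______
______
step 5: ______
______
______
___XX_
____X_
___v__
______
______
______
step 6: ______
______
______
___XX_
____X_
__<X__
______
______
______
step 7: ______
______
______
___XX_
__^_X_
__XX__
______
______
______
step 8: ______
______
______
___XX_
__X>X_
__XX__
______
______
______
step 9: ______
______
______
___XX_
__XXX_
__Xv__
______
______
______
step 10: ______
______
______
___XX_
__XXX_
__X_>_
______
______
______
step 11: ______
______
______
___XX_
__XXX_
__X_X_
____v_
______
______
step 12: ______
______
______
___XX_
__XXX_
__X_X_
___<X_
______
______
step 13: ______
______
______
___XX_
__XXX_
__X^X_
___XX_
______
______
step 14: ______
______
______
___XX_
__XXX_
__XX>_
___XX_
______
______
step 15: ______
______
______
___XX_
__XX^_
__XX__
___XX_
______
______
step 16: ______
______
______
___XX_
__X<__
__XX__
___XX_
______
______
step 17: ______
______
______
___XX_
__X___
__Xv__
___XX_
______
______
step 18: ______
______
______
___XX_
__X___
__X_>_
___XX_
______
______
step 19: ______
______
______
___XX_
__X___
__X_X_
___Xv_
______
______
step 20: ______
______
______
___XX_
__X___
__X_X_
___X_>
______
______
step 21: ______
______
______
___XX_
__X___
__X_X_
___X_X
_____v
______
step 22: ______
______
______
___XX_
__X___
__X_X_
___X_X
____<X
______
step 23: ______
______
______
___XX_
__X___
__X_X_
___X^X
____XX
______
step 24: ______
______
______
___XX_
__X___
__X_X_
___XX>
____XX
______
step 25: ______
______
______
___XX_
__X___
__X_X^
___XX_
____XX
______
step 26: ______
______
______
___XX_
__X___
>_X_XX
___XX_
____XX
______
step 27: ______
______
______
___XX_
__X___
X_X_XX
v__XX_
____XX
______
step 28: ______
______
______
___XX_
__X___
X_X_XX
X__XX<
____XX
______
step 29: ______
______
______
___XX_
__X___
X_X_X^
X__XXX
____XX
______
step 30: ______
______
______
___XX_
__X___
X_X_<_
X__XXX
____XX
______
step 31: ______
______
______
___XX_
__X___
X_X___
X__XvX
____XX
______
step 32: ______
______
______
___XX_
__X___
X_X___
X__X_>
____XX
______
step 33: ______
______
______
___XX_
__X___
X_X__^
X__X__
____XX
______
step 34: ______
______
______
___XX_
__X___
>_X__X
X__X__
____XX
______
step 35: ______
______
______
___XX_
^_X___
__X__X
X__X__
____XX
______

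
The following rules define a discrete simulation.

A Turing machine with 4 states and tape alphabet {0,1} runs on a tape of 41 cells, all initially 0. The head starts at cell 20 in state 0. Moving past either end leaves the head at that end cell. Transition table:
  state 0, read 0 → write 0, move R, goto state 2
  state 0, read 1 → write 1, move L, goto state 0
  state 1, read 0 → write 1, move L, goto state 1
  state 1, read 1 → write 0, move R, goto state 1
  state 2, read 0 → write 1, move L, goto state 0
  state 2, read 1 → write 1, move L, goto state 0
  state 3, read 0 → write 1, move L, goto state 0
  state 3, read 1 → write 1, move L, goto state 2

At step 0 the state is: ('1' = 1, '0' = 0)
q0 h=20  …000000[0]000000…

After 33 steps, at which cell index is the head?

21

[0] q0 h=20  …000000[0]000000…
[1] q2 h=21  …000000[0]000000…
[2] q0 h=20  …000000[0]100000…
[3] q2 h=21  …000000[1]000000…
[4] q0 h=20  …000000[0]100000…
[5] q2 h=21  …000000[1]000000…
[6] q0 h=20  …000000[0]100000…
[7] q2 h=21  …000000[1]000000…
[8] q0 h=20  …000000[0]100000…
[9] q2 h=21  …000000[1]000000…
[10] q0 h=20  …000000[0]100000…
[11] q2 h=21  …000000[1]000000…
[12] q0 h=20  …000000[0]100000…
[13] q2 h=21  …000000[1]000000…
[14] q0 h=20  …000000[0]100000…
[15] q2 h=21  …000000[1]000000…
[16] q0 h=20  …000000[0]100000…
[17] q2 h=21  …000000[1]000000…
[18] q0 h=20  …000000[0]100000…
[19] q2 h=21  …000000[1]000000…
[20] q0 h=20  …000000[0]100000…
[21] q2 h=21  …000000[1]000000…
[22] q0 h=20  …000000[0]100000…
[23] q2 h=21  …000000[1]000000…
[24] q0 h=20  …000000[0]100000…
[25] q2 h=21  …000000[1]000000…
[26] q0 h=20  …000000[0]100000…
[27] q2 h=21  …000000[1]000000…
[28] q0 h=20  …000000[0]100000…
[29] q2 h=21  …000000[1]000000…
[30] q0 h=20  …000000[0]100000…
[31] q2 h=21  …000000[1]000000…
[32] q0 h=20  …000000[0]100000…
[33] q2 h=21  …000000[1]000000…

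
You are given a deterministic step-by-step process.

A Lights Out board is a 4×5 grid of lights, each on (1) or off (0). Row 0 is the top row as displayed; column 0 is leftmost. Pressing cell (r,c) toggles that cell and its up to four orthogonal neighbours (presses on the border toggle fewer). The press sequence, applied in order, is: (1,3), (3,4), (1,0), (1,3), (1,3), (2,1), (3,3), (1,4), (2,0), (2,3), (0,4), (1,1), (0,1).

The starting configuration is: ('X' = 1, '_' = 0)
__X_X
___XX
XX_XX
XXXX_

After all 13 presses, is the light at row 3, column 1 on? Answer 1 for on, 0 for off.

0

t=0: __X_X
___XX
XX_XX
XXXX_
t=1: __XXX
__X__
XX__X
XXXX_
t=2: __XXX
__X__
XX___
XXX_X
t=3: X_XXX
XXX__
_X___
XXX_X
t=4: X_X_X
XX_XX
_X_X_
XXX_X
t=5: X_XXX
XXX__
_X___
XXX_X
t=6: X_XXX
X_X__
X_X__
X_X_X
t=7: X_XXX
X_X__
X_XX_
X__X_
t=8: X_XX_
X_XXX
X_XXX
X__X_
t=9: X_XX_
__XXX
_XXXX
___X_
t=10: X_XX_
__X_X
_X___
_____
t=11: X_X_X
__X__
_X___
_____
t=12: XXX_X
XX___
_____
_____
t=13: ____X
X____
_____
_____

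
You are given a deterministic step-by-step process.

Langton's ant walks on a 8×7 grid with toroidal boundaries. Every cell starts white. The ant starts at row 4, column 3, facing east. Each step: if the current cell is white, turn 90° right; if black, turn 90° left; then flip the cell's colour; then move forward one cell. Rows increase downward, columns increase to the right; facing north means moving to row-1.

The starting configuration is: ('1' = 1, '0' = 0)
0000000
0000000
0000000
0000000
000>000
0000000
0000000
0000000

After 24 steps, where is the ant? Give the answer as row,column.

2,1

[0] 0000000
0000000
0000000
0000000
000>000
0000000
0000000
0000000
[1] 0000000
0000000
0000000
0000000
0001000
000v000
0000000
0000000
[2] 0000000
0000000
0000000
0000000
0001000
00<1000
0000000
0000000
[3] 0000000
0000000
0000000
0000000
00^1000
0011000
0000000
0000000
[4] 0000000
0000000
0000000
0000000
001>000
0011000
0000000
0000000
[5] 0000000
0000000
0000000
000^000
0010000
0011000
0000000
0000000
[6] 0000000
0000000
0000000
0001>00
0010000
0011000
0000000
0000000
[7] 0000000
0000000
0000000
0001100
0010v00
0011000
0000000
0000000
[8] 0000000
0000000
0000000
0001100
001<100
0011000
0000000
0000000
[9] 0000000
0000000
0000000
000^100
0011100
0011000
0000000
0000000
[10] 0000000
0000000
0000000
00<0100
0011100
0011000
0000000
0000000
[11] 0000000
0000000
00^0000
0010100
0011100
0011000
0000000
0000000
[12] 0000000
0000000
001>000
0010100
0011100
0011000
0000000
0000000
[13] 0000000
0000000
0011000
001v100
0011100
0011000
0000000
0000000
[14] 0000000
0000000
0011000
00<1100
0011100
0011000
0000000
0000000
[15] 0000000
0000000
0011000
0001100
00v1100
0011000
0000000
0000000
[16] 0000000
0000000
0011000
0001100
000>100
0011000
0000000
0000000
[17] 0000000
0000000
0011000
000^100
0000100
0011000
0000000
0000000
[18] 0000000
0000000
0011000
00<0100
0000100
0011000
0000000
0000000
[19] 0000000
0000000
00^1000
0010100
0000100
0011000
0000000
0000000
[20] 0000000
0000000
0<01000
0010100
0000100
0011000
0000000
0000000
[21] 0000000
0^00000
0101000
0010100
0000100
0011000
0000000
0000000
[22] 0000000
01>0000
0101000
0010100
0000100
0011000
0000000
0000000
[23] 0000000
0110000
01v1000
0010100
0000100
0011000
0000000
0000000
[24] 0000000
0110000
0<11000
0010100
0000100
0011000
0000000
0000000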